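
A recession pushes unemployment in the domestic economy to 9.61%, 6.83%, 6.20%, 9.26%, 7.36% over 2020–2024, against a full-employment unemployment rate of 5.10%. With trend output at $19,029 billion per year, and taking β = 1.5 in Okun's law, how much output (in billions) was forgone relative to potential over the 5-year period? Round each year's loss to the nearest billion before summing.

Year 2020: gap = -1.5 × (9.61 - 5.1) = -6.765%, loss ≈ 19029 × 6.765/100 ≈ 1287.
Year 2021: gap = -1.5 × (6.83 - 5.1) = -2.595%, loss ≈ 19029 × 2.595/100 ≈ 494.
Year 2022: gap = -1.5 × (6.2 - 5.1) = -1.65%, loss ≈ 19029 × 1.65/100 ≈ 314.
Year 2023: gap = -1.5 × (9.26 - 5.1) = -6.24%, loss ≈ 19029 × 6.24/100 ≈ 1187.
Year 2024: gap = -1.5 × (7.36 - 5.1) = -3.39%, loss ≈ 19029 × 3.39/100 ≈ 645.
Total lost output = 1287 + 494 + 314 + 1187 + 645 = 3927 billion.

$3,927 billion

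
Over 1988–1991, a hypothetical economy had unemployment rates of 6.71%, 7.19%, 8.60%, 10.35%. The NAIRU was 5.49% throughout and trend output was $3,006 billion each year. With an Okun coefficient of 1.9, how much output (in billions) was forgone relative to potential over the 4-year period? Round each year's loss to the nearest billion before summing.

Year 1988: gap = -1.9 × (6.71 - 5.49) = -2.318%, loss ≈ 3006 × 2.318/100 ≈ 70.
Year 1989: gap = -1.9 × (7.19 - 5.49) = -3.23%, loss ≈ 3006 × 3.23/100 ≈ 97.
Year 1990: gap = -1.9 × (8.6 - 5.49) = -5.909%, loss ≈ 3006 × 5.909/100 ≈ 178.
Year 1991: gap = -1.9 × (10.35 - 5.49) = -9.234%, loss ≈ 3006 × 9.234/100 ≈ 278.
Total lost output = 70 + 97 + 178 + 278 = 623 billion.

$623 billion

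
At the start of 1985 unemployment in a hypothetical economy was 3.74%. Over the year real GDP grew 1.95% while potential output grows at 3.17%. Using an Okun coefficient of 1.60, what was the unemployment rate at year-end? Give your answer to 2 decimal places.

Growth-rate Okun's law: g_Y = g_Y* - β × Δu, so Δu = (g_Y* - g_Y)/β.
Δu = (3.17 - 1.95)/1.60 = 1.22/1.60 = 0.76 percentage points.
Year-end unemployment = 3.74 + 0.76 = 4.50%.

4.50%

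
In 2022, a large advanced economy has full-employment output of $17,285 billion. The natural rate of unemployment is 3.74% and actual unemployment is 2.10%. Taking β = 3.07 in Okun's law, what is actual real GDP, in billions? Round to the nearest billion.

$18,155 billion

Unemployment gap = 2.1 - 3.74 = -1.64 points, so the output gap is -3.07 × (-1.64) = 5.0348%.
Actual GDP = 17285 × (1 + 5.0348/100) = 17285 × 1.050348 ≈ 18155 billion.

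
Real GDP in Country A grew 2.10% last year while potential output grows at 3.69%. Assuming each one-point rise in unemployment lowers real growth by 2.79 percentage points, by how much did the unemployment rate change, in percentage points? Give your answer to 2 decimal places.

0.57 percentage points

Growth-rate Okun's law: g_Y = g_Y* - β × Δu, so Δu = (g_Y* - g_Y)/β.
Δu = (3.69 - 2.1)/2.79 = 1.59/2.79 = 0.57 percentage points.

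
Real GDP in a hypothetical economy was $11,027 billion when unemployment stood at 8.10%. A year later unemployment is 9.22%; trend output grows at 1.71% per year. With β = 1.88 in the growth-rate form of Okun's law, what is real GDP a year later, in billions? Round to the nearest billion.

Δu = 9.22 - 8.1 = 1.12 points.
Okun's law (growth form): g_Y = g_Y* - β × Δu = 1.71 - 1.88 × (1.12) = 1.71 - 2.1056 = -0.3956%.
Real GDP in the next year = 11027 × (1 - 0.3956/100) = 11027 × 0.996044 ≈ 10983 billion.

$10,983 billion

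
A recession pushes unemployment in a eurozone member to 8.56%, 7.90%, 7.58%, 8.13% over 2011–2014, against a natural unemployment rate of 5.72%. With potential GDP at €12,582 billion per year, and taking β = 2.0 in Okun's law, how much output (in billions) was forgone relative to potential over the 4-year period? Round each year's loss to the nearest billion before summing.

€2,338 billion

Year 2011: gap = -2.0 × (8.56 - 5.72) = -5.68%, loss ≈ 12582 × 5.68/100 ≈ 715.
Year 2012: gap = -2.0 × (7.9 - 5.72) = -4.36%, loss ≈ 12582 × 4.36/100 ≈ 549.
Year 2013: gap = -2.0 × (7.58 - 5.72) = -3.72%, loss ≈ 12582 × 3.72/100 ≈ 468.
Year 2014: gap = -2.0 × (8.13 - 5.72) = -4.82%, loss ≈ 12582 × 4.82/100 ≈ 606.
Total lost output = 715 + 549 + 468 + 606 = 2338 billion.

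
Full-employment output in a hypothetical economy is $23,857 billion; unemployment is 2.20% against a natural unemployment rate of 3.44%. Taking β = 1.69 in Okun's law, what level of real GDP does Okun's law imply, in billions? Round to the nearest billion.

Unemployment gap = 2.2 - 3.44 = -1.24 points, so the output gap is -1.69 × (-1.24) = 2.0956%.
Actual GDP = 23857 × (1 + 2.0956/100) = 23857 × 1.020956 ≈ 24357 billion.

$24,357 billion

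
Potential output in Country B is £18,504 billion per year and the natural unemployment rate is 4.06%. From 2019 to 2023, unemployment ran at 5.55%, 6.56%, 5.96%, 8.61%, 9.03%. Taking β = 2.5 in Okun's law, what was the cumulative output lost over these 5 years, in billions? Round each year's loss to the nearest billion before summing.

£7,129 billion

Year 2019: gap = -2.5 × (5.55 - 4.06) = -3.725%, loss ≈ 18504 × 3.725/100 ≈ 689.
Year 2020: gap = -2.5 × (6.56 - 4.06) = -6.25%, loss ≈ 18504 × 6.25/100 ≈ 1157.
Year 2021: gap = -2.5 × (5.96 - 4.06) = -4.75%, loss ≈ 18504 × 4.75/100 ≈ 879.
Year 2022: gap = -2.5 × (8.61 - 4.06) = -11.375%, loss ≈ 18504 × 11.375/100 ≈ 2105.
Year 2023: gap = -2.5 × (9.03 - 4.06) = -12.425%, loss ≈ 18504 × 12.425/100 ≈ 2299.
Total lost output = 689 + 1157 + 879 + 2105 + 2299 = 7129 billion.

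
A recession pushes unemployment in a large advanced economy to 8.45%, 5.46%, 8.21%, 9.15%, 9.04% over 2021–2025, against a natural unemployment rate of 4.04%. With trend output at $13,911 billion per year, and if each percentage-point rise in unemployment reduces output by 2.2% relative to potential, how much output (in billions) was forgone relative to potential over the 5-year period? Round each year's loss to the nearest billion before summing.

Year 2021: gap = -2.2 × (8.45 - 4.04) = -9.702%, loss ≈ 13911 × 9.702/100 ≈ 1350.
Year 2022: gap = -2.2 × (5.46 - 4.04) = -3.124%, loss ≈ 13911 × 3.124/100 ≈ 435.
Year 2023: gap = -2.2 × (8.21 - 4.04) = -9.174%, loss ≈ 13911 × 9.174/100 ≈ 1276.
Year 2024: gap = -2.2 × (9.15 - 4.04) = -11.242%, loss ≈ 13911 × 11.242/100 ≈ 1564.
Year 2025: gap = -2.2 × (9.04 - 4.04) = -11%, loss ≈ 13911 × 11/100 ≈ 1530.
Total lost output = 1350 + 435 + 1276 + 1564 + 1530 = 6155 billion.

$6,155 billion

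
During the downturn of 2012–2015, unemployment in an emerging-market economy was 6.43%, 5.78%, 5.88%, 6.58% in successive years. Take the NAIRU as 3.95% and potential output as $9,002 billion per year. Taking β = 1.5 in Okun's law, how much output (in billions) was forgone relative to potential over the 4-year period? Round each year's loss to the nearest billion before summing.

Year 2012: gap = -1.5 × (6.43 - 3.95) = -3.72%, loss ≈ 9002 × 3.72/100 ≈ 335.
Year 2013: gap = -1.5 × (5.78 - 3.95) = -2.745%, loss ≈ 9002 × 2.745/100 ≈ 247.
Year 2014: gap = -1.5 × (5.88 - 3.95) = -2.895%, loss ≈ 9002 × 2.895/100 ≈ 261.
Year 2015: gap = -1.5 × (6.58 - 3.95) = -3.945%, loss ≈ 9002 × 3.945/100 ≈ 355.
Total lost output = 335 + 247 + 261 + 355 = 1198 billion.

$1,198 billion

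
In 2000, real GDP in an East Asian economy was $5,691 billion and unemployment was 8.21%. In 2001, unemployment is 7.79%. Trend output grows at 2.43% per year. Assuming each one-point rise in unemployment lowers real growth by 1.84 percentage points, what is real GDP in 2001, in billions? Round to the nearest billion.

$5,873 billion

Δu = 7.79 - 8.21 = -0.42 points.
Okun's law (growth form): g_Y = g_Y* - β × Δu = 2.43 - 1.84 × (-0.42) = 2.43 + 0.7728 = 3.2028%.
Real GDP in the next year = 5691 × (1 + 3.2028/100) = 5691 × 1.032028 ≈ 5873 billion.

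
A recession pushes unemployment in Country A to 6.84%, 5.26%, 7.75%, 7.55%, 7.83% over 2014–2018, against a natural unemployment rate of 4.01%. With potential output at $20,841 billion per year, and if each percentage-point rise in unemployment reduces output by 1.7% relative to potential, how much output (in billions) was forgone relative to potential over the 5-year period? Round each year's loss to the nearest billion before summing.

$5,378 billion

Year 2014: gap = -1.7 × (6.84 - 4.01) = -4.811%, loss ≈ 20841 × 4.811/100 ≈ 1003.
Year 2015: gap = -1.7 × (5.26 - 4.01) = -2.125%, loss ≈ 20841 × 2.125/100 ≈ 443.
Year 2016: gap = -1.7 × (7.75 - 4.01) = -6.358%, loss ≈ 20841 × 6.358/100 ≈ 1325.
Year 2017: gap = -1.7 × (7.55 - 4.01) = -6.018%, loss ≈ 20841 × 6.018/100 ≈ 1254.
Year 2018: gap = -1.7 × (7.83 - 4.01) = -6.494%, loss ≈ 20841 × 6.494/100 ≈ 1353.
Total lost output = 1003 + 443 + 1325 + 1254 + 1353 = 5378 billion.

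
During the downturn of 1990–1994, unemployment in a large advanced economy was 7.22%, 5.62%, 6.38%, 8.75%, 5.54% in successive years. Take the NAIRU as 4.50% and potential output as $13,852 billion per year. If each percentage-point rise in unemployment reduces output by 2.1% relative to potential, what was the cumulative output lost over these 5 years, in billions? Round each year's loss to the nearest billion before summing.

$3,203 billion

Year 1990: gap = -2.1 × (7.22 - 4.5) = -5.712%, loss ≈ 13852 × 5.712/100 ≈ 791.
Year 1991: gap = -2.1 × (5.62 - 4.5) = -2.352%, loss ≈ 13852 × 2.352/100 ≈ 326.
Year 1992: gap = -2.1 × (6.38 - 4.5) = -3.948%, loss ≈ 13852 × 3.948/100 ≈ 547.
Year 1993: gap = -2.1 × (8.75 - 4.5) = -8.925%, loss ≈ 13852 × 8.925/100 ≈ 1236.
Year 1994: gap = -2.1 × (5.54 - 4.5) = -2.184%, loss ≈ 13852 × 2.184/100 ≈ 303.
Total lost output = 791 + 326 + 547 + 1236 + 303 = 3203 billion.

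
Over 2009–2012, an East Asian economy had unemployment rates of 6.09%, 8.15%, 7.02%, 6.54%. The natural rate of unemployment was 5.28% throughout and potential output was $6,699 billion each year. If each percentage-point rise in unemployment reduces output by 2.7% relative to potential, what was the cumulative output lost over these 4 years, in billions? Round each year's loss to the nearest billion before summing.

$1,209 billion

Year 2009: gap = -2.7 × (6.09 - 5.28) = -2.187%, loss ≈ 6699 × 2.187/100 ≈ 147.
Year 2010: gap = -2.7 × (8.15 - 5.28) = -7.749%, loss ≈ 6699 × 7.749/100 ≈ 519.
Year 2011: gap = -2.7 × (7.02 - 5.28) = -4.698%, loss ≈ 6699 × 4.698/100 ≈ 315.
Year 2012: gap = -2.7 × (6.54 - 5.28) = -3.402%, loss ≈ 6699 × 3.402/100 ≈ 228.
Total lost output = 147 + 519 + 315 + 228 = 1209 billion.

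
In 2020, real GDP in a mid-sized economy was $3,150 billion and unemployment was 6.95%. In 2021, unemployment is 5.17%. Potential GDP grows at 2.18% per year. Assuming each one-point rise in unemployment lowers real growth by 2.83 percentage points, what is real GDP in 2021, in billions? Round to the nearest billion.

$3,377 billion

Δu = 5.17 - 6.95 = -1.78 points.
Okun's law (growth form): g_Y = g_Y* - β × Δu = 2.18 - 2.83 × (-1.78) = 2.18 + 5.0374 = 7.2174%.
Real GDP in the next year = 3150 × (1 + 7.2174/100) = 3150 × 1.072174 ≈ 3377 billion.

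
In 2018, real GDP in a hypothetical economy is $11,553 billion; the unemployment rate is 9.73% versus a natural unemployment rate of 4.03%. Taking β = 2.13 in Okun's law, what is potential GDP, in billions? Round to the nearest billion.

$13,149 billion

Unemployment gap = 9.73 - 4.03 = 5.7 points, so output gap = -2.13 × 5.7 = -12.141%.
Since Y = Y* × (1 + gap/100), Y* = 11553/0.87859 ≈ 13149 billion.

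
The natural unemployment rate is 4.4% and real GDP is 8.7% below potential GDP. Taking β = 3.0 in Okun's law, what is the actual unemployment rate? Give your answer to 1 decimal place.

7.3%

From Okun's law, u - u* = -(output gap)/β = -(-8.7)/3.0 = 2.9 points.
So u = 4.4 + 2.9 = 7.3%.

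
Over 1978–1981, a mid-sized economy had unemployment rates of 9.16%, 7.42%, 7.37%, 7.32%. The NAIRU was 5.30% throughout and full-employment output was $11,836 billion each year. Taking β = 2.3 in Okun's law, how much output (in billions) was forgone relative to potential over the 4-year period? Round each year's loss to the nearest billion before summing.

Year 1978: gap = -2.3 × (9.16 - 5.3) = -8.878%, loss ≈ 11836 × 8.878/100 ≈ 1051.
Year 1979: gap = -2.3 × (7.42 - 5.3) = -4.876%, loss ≈ 11836 × 4.876/100 ≈ 577.
Year 1980: gap = -2.3 × (7.37 - 5.3) = -4.761%, loss ≈ 11836 × 4.761/100 ≈ 564.
Year 1981: gap = -2.3 × (7.32 - 5.3) = -4.646%, loss ≈ 11836 × 4.646/100 ≈ 550.
Total lost output = 1051 + 577 + 564 + 550 = 2742 billion.

$2,742 billion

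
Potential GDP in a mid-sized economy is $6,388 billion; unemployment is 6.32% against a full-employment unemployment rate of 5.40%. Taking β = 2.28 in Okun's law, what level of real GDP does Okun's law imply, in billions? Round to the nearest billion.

Unemployment gap = 6.32 - 5.4 = 0.92 points, so the output gap is -2.28 × 0.92 = -2.0976%.
Actual GDP = 6388 × (1 - 2.0976/100) = 6388 × 0.979024 ≈ 6254 billion.

$6,254 billion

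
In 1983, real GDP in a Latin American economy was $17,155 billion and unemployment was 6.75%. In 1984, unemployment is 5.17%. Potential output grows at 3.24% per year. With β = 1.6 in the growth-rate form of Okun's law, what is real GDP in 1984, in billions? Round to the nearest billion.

$18,145 billion

Δu = 5.17 - 6.75 = -1.58 points.
Okun's law (growth form): g_Y = g_Y* - β × Δu = 3.24 - 1.6 × (-1.58) = 3.24 + 2.528 = 5.768%.
Real GDP in the next year = 17155 × (1 + 5.768/100) = 17155 × 1.05768 ≈ 18145 billion.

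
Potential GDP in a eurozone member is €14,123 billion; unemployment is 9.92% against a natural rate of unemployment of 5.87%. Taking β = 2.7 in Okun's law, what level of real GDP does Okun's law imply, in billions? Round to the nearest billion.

€12,579 billion

Unemployment gap = 9.92 - 5.87 = 4.05 points, so the output gap is -2.7 × 4.05 = -10.935%.
Actual GDP = 14123 × (1 - 10.935/100) = 14123 × 0.89065 ≈ 12579 billion.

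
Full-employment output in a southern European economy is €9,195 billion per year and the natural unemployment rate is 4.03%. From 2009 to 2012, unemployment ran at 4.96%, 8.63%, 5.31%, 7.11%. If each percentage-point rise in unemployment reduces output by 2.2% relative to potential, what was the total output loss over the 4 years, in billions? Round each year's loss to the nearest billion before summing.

Year 2009: gap = -2.2 × (4.96 - 4.03) = -2.046%, loss ≈ 9195 × 2.046/100 ≈ 188.
Year 2010: gap = -2.2 × (8.63 - 4.03) = -10.12%, loss ≈ 9195 × 10.12/100 ≈ 931.
Year 2011: gap = -2.2 × (5.31 - 4.03) = -2.816%, loss ≈ 9195 × 2.816/100 ≈ 259.
Year 2012: gap = -2.2 × (7.11 - 4.03) = -6.776%, loss ≈ 9195 × 6.776/100 ≈ 623.
Total lost output = 188 + 931 + 259 + 623 = 2001 billion.

€2,001 billion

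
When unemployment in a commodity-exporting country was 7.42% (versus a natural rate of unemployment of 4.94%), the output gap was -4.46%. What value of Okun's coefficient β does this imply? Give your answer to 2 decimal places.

β ≈ 1.80

Okun's law: output gap = -β × (u - u*).
-4.46 = -β × (7.42 - 4.94) = -β × 2.48, so β = 4.46/2.48 = 1.80.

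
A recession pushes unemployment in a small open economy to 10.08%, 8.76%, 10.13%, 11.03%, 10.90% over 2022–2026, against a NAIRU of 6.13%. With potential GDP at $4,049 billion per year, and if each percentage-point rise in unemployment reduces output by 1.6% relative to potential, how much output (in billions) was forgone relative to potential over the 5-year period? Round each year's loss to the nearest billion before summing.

$1,311 billion

Year 2022: gap = -1.6 × (10.08 - 6.13) = -6.32%, loss ≈ 4049 × 6.32/100 ≈ 256.
Year 2023: gap = -1.6 × (8.76 - 6.13) = -4.208%, loss ≈ 4049 × 4.208/100 ≈ 170.
Year 2024: gap = -1.6 × (10.13 - 6.13) = -6.4%, loss ≈ 4049 × 6.4/100 ≈ 259.
Year 2025: gap = -1.6 × (11.03 - 6.13) = -7.84%, loss ≈ 4049 × 7.84/100 ≈ 317.
Year 2026: gap = -1.6 × (10.9 - 6.13) = -7.632%, loss ≈ 4049 × 7.632/100 ≈ 309.
Total lost output = 256 + 170 + 259 + 317 + 309 = 1311 billion.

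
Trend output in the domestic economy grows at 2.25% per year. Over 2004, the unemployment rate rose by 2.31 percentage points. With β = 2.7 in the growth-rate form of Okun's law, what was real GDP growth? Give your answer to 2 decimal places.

Growth-rate Okun's law: g_Y = g_Y* - β × Δu.
g_Y = 2.25 - 2.7 × (2.31) = 2.25 - 6.237 = -3.987%, i.e. -3.99% to 2 d.p.

-3.99%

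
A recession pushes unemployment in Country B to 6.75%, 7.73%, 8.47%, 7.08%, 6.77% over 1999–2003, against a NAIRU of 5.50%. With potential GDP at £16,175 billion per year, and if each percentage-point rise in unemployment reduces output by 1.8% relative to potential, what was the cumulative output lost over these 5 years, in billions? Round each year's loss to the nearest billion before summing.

£2,708 billion

Year 1999: gap = -1.8 × (6.75 - 5.5) = -2.25%, loss ≈ 16175 × 2.25/100 ≈ 364.
Year 2000: gap = -1.8 × (7.73 - 5.5) = -4.014%, loss ≈ 16175 × 4.014/100 ≈ 649.
Year 2001: gap = -1.8 × (8.47 - 5.5) = -5.346%, loss ≈ 16175 × 5.346/100 ≈ 865.
Year 2002: gap = -1.8 × (7.08 - 5.5) = -2.844%, loss ≈ 16175 × 2.844/100 ≈ 460.
Year 2003: gap = -1.8 × (6.77 - 5.5) = -2.286%, loss ≈ 16175 × 2.286/100 ≈ 370.
Total lost output = 364 + 649 + 865 + 460 + 370 = 2708 billion.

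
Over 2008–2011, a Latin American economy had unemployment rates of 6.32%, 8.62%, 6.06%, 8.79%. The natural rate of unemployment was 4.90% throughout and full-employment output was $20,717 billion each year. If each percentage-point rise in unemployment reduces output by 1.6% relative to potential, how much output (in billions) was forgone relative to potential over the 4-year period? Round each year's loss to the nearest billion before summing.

Year 2008: gap = -1.6 × (6.32 - 4.9) = -2.272%, loss ≈ 20717 × 2.272/100 ≈ 471.
Year 2009: gap = -1.6 × (8.62 - 4.9) = -5.952%, loss ≈ 20717 × 5.952/100 ≈ 1233.
Year 2010: gap = -1.6 × (6.06 - 4.9) = -1.856%, loss ≈ 20717 × 1.856/100 ≈ 385.
Year 2011: gap = -1.6 × (8.79 - 4.9) = -6.224%, loss ≈ 20717 × 6.224/100 ≈ 1289.
Total lost output = 471 + 1233 + 385 + 1289 = 3378 billion.

$3,378 billion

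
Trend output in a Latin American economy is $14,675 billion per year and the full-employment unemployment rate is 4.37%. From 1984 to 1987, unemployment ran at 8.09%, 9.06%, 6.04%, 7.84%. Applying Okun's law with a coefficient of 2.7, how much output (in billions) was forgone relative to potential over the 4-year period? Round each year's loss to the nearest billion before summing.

$5,369 billion

Year 1984: gap = -2.7 × (8.09 - 4.37) = -10.044%, loss ≈ 14675 × 10.044/100 ≈ 1474.
Year 1985: gap = -2.7 × (9.06 - 4.37) = -12.663%, loss ≈ 14675 × 12.663/100 ≈ 1858.
Year 1986: gap = -2.7 × (6.04 - 4.37) = -4.509%, loss ≈ 14675 × 4.509/100 ≈ 662.
Year 1987: gap = -2.7 × (7.84 - 4.37) = -9.369%, loss ≈ 14675 × 9.369/100 ≈ 1375.
Total lost output = 1474 + 1858 + 662 + 1375 = 5369 billion.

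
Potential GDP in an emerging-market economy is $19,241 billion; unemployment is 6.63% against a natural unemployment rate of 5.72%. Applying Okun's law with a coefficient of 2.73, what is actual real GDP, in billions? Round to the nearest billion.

$18,763 billion

Unemployment gap = 6.63 - 5.72 = 0.91 points, so the output gap is -2.73 × 0.91 = -2.4843%.
Actual GDP = 19241 × (1 - 2.4843/100) = 19241 × 0.975157 ≈ 18763 billion.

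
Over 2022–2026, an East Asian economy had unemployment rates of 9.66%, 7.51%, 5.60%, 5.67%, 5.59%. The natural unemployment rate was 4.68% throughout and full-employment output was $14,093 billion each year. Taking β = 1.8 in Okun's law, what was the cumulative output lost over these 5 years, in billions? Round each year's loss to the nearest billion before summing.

Year 2022: gap = -1.8 × (9.66 - 4.68) = -8.964%, loss ≈ 14093 × 8.964/100 ≈ 1263.
Year 2023: gap = -1.8 × (7.51 - 4.68) = -5.094%, loss ≈ 14093 × 5.094/100 ≈ 718.
Year 2024: gap = -1.8 × (5.6 - 4.68) = -1.656%, loss ≈ 14093 × 1.656/100 ≈ 233.
Year 2025: gap = -1.8 × (5.67 - 4.68) = -1.782%, loss ≈ 14093 × 1.782/100 ≈ 251.
Year 2026: gap = -1.8 × (5.59 - 4.68) = -1.638%, loss ≈ 14093 × 1.638/100 ≈ 231.
Total lost output = 1263 + 718 + 233 + 251 + 231 = 2696 billion.

$2,696 billion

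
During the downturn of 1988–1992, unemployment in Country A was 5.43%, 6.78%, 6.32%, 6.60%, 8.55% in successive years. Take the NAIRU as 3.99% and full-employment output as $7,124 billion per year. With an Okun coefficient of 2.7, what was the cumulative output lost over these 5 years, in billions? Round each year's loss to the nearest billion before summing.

Year 1988: gap = -2.7 × (5.43 - 3.99) = -3.888%, loss ≈ 7124 × 3.888/100 ≈ 277.
Year 1989: gap = -2.7 × (6.78 - 3.99) = -7.533%, loss ≈ 7124 × 7.533/100 ≈ 537.
Year 1990: gap = -2.7 × (6.32 - 3.99) = -6.291%, loss ≈ 7124 × 6.291/100 ≈ 448.
Year 1991: gap = -2.7 × (6.6 - 3.99) = -7.047%, loss ≈ 7124 × 7.047/100 ≈ 502.
Year 1992: gap = -2.7 × (8.55 - 3.99) = -12.312%, loss ≈ 7124 × 12.312/100 ≈ 877.
Total lost output = 277 + 537 + 448 + 502 + 877 = 2641 billion.

$2,641 billion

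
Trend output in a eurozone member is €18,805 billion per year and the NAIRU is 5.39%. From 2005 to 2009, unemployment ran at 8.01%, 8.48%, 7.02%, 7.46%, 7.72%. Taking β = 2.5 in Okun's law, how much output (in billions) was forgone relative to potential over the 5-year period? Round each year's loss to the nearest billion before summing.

Year 2005: gap = -2.5 × (8.01 - 5.39) = -6.55%, loss ≈ 18805 × 6.55/100 ≈ 1232.
Year 2006: gap = -2.5 × (8.48 - 5.39) = -7.725%, loss ≈ 18805 × 7.725/100 ≈ 1453.
Year 2007: gap = -2.5 × (7.02 - 5.39) = -4.075%, loss ≈ 18805 × 4.075/100 ≈ 766.
Year 2008: gap = -2.5 × (7.46 - 5.39) = -5.175%, loss ≈ 18805 × 5.175/100 ≈ 973.
Year 2009: gap = -2.5 × (7.72 - 5.39) = -5.825%, loss ≈ 18805 × 5.825/100 ≈ 1095.
Total lost output = 1232 + 1453 + 766 + 973 + 1095 = 5519 billion.

€5,519 billion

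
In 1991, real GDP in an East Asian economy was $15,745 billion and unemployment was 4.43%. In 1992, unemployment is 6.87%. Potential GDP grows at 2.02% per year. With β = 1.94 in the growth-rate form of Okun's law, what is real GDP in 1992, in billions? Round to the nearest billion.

Δu = 6.87 - 4.43 = 2.44 points.
Okun's law (growth form): g_Y = g_Y* - β × Δu = 2.02 - 1.94 × (2.44) = 2.02 - 4.7336 = -2.7136%.
Real GDP in the next year = 15745 × (1 - 2.7136/100) = 15745 × 0.972864 ≈ 15318 billion.

$15,318 billion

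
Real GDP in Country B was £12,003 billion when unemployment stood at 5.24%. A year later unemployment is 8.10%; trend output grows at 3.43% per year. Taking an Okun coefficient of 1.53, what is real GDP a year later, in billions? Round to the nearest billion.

£11,889 billion

Δu = 8.1 - 5.24 = 2.86 points.
Okun's law (growth form): g_Y = g_Y* - β × Δu = 3.43 - 1.53 × (2.86) = 3.43 - 4.3758 = -0.9458%.
Real GDP in the next year = 12003 × (1 - 0.9458/100) = 12003 × 0.990542 ≈ 11889 billion.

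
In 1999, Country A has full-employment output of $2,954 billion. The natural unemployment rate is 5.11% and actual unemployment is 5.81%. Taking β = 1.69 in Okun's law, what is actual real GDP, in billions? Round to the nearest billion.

$2,919 billion

Unemployment gap = 5.81 - 5.11 = 0.7 points, so the output gap is -1.69 × 0.7 = -1.183%.
Actual GDP = 2954 × (1 - 1.183/100) = 2954 × 0.98817 ≈ 2919 billion.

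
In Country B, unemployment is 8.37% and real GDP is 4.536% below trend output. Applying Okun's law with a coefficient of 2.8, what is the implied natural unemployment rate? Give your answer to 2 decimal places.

6.75%

From Okun's law, u - u* = -(output gap)/β = -(-4.536)/2.8 = 1.62 points.
So u* = 8.37 - 1.62 = 6.75%.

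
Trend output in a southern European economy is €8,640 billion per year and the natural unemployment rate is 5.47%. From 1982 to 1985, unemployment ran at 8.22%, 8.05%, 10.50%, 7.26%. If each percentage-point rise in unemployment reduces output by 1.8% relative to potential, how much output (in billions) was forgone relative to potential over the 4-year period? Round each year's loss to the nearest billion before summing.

Year 1982: gap = -1.8 × (8.22 - 5.47) = -4.95%, loss ≈ 8640 × 4.95/100 ≈ 428.
Year 1983: gap = -1.8 × (8.05 - 5.47) = -4.644%, loss ≈ 8640 × 4.644/100 ≈ 401.
Year 1984: gap = -1.8 × (10.5 - 5.47) = -9.054%, loss ≈ 8640 × 9.054/100 ≈ 782.
Year 1985: gap = -1.8 × (7.26 - 5.47) = -3.222%, loss ≈ 8640 × 3.222/100 ≈ 278.
Total lost output = 428 + 401 + 782 + 278 = 1889 billion.

€1,889 billion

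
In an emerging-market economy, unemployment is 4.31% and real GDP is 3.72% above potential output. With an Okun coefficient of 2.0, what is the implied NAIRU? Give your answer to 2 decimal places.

From Okun's law, u - u* = -(output gap)/β = -(3.72)/2.0 = -1.86 points.
So u* = 4.31 + 1.86 = 6.17%.

6.17%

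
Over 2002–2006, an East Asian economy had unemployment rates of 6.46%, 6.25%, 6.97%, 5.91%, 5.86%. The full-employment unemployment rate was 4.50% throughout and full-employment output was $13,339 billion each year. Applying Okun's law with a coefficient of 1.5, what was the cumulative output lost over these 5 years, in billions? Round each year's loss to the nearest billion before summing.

$1,790 billion

Year 2002: gap = -1.5 × (6.46 - 4.5) = -2.94%, loss ≈ 13339 × 2.94/100 ≈ 392.
Year 2003: gap = -1.5 × (6.25 - 4.5) = -2.625%, loss ≈ 13339 × 2.625/100 ≈ 350.
Year 2004: gap = -1.5 × (6.97 - 4.5) = -3.705%, loss ≈ 13339 × 3.705/100 ≈ 494.
Year 2005: gap = -1.5 × (5.91 - 4.5) = -2.115%, loss ≈ 13339 × 2.115/100 ≈ 282.
Year 2006: gap = -1.5 × (5.86 - 4.5) = -2.04%, loss ≈ 13339 × 2.04/100 ≈ 272.
Total lost output = 392 + 350 + 494 + 282 + 272 = 1790 billion.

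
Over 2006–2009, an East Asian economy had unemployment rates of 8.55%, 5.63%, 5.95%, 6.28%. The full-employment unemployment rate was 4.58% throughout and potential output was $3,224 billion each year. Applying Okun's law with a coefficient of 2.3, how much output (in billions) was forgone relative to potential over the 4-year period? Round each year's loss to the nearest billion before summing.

$600 billion

Year 2006: gap = -2.3 × (8.55 - 4.58) = -9.131%, loss ≈ 3224 × 9.131/100 ≈ 294.
Year 2007: gap = -2.3 × (5.63 - 4.58) = -2.415%, loss ≈ 3224 × 2.415/100 ≈ 78.
Year 2008: gap = -2.3 × (5.95 - 4.58) = -3.151%, loss ≈ 3224 × 3.151/100 ≈ 102.
Year 2009: gap = -2.3 × (6.28 - 4.58) = -3.91%, loss ≈ 3224 × 3.91/100 ≈ 126.
Total lost output = 294 + 78 + 102 + 126 = 600 billion.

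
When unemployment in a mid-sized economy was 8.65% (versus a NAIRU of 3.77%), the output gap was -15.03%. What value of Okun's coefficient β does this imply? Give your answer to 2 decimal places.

β ≈ 3.08

Okun's law: output gap = -β × (u - u*).
-15.03 = -β × (8.65 - 3.77) = -β × 4.88, so β = 15.03/4.88 = 3.08.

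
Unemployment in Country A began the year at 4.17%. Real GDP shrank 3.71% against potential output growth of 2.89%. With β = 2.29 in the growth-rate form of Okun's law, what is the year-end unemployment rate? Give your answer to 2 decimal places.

Growth-rate Okun's law: g_Y = g_Y* - β × Δu, so Δu = (g_Y* - g_Y)/β.
Δu = (2.89 + 3.71)/2.29 = 6.6/2.29 = 2.88 percentage points.
Year-end unemployment = 4.17 + 2.88 = 7.05%.

7.05%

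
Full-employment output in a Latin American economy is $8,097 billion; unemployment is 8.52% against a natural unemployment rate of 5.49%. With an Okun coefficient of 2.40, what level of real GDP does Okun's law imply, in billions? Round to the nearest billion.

$7,508 billion

Unemployment gap = 8.52 - 5.49 = 3.03 points, so the output gap is -2.4 × 3.03 = -7.272%.
Actual GDP = 8097 × (1 - 7.272/100) = 8097 × 0.92728 ≈ 7508 billion.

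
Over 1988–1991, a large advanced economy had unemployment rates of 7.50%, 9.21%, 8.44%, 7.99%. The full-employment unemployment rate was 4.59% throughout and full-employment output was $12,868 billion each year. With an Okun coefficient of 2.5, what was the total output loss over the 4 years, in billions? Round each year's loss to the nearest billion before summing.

Year 1988: gap = -2.5 × (7.5 - 4.59) = -7.275%, loss ≈ 12868 × 7.275/100 ≈ 936.
Year 1989: gap = -2.5 × (9.21 - 4.59) = -11.55%, loss ≈ 12868 × 11.55/100 ≈ 1486.
Year 1990: gap = -2.5 × (8.44 - 4.59) = -9.625%, loss ≈ 12868 × 9.625/100 ≈ 1239.
Year 1991: gap = -2.5 × (7.99 - 4.59) = -8.5%, loss ≈ 12868 × 8.5/100 ≈ 1094.
Total lost output = 936 + 1486 + 1239 + 1094 = 4755 billion.

$4,755 billion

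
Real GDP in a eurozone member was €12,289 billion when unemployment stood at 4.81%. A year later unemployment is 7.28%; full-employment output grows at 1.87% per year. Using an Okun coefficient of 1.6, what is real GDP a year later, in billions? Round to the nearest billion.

Δu = 7.28 - 4.81 = 2.47 points.
Okun's law (growth form): g_Y = g_Y* - β × Δu = 1.87 - 1.6 × (2.47) = 1.87 - 3.952 = -2.082%.
Real GDP in the next year = 12289 × (1 - 2.082/100) = 12289 × 0.97918 ≈ 12033 billion.

€12,033 billion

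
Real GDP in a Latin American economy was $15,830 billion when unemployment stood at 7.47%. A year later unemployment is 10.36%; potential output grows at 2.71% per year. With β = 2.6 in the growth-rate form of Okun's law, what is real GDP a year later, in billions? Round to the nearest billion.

Δu = 10.36 - 7.47 = 2.89 points.
Okun's law (growth form): g_Y = g_Y* - β × Δu = 2.71 - 2.6 × (2.89) = 2.71 - 7.514 = -4.804%.
Real GDP in the next year = 15830 × (1 - 4.804/100) = 15830 × 0.95196 ≈ 15070 billion.

$15,070 billion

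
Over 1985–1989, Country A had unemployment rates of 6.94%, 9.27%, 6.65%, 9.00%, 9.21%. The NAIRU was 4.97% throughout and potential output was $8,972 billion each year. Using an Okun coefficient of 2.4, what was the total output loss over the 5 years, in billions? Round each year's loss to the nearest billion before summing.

$3,493 billion

Year 1985: gap = -2.4 × (6.94 - 4.97) = -4.728%, loss ≈ 8972 × 4.728/100 ≈ 424.
Year 1986: gap = -2.4 × (9.27 - 4.97) = -10.32%, loss ≈ 8972 × 10.32/100 ≈ 926.
Year 1987: gap = -2.4 × (6.65 - 4.97) = -4.032%, loss ≈ 8972 × 4.032/100 ≈ 362.
Year 1988: gap = -2.4 × (9 - 4.97) = -9.672%, loss ≈ 8972 × 9.672/100 ≈ 868.
Year 1989: gap = -2.4 × (9.21 - 4.97) = -10.176%, loss ≈ 8972 × 10.176/100 ≈ 913.
Total lost output = 424 + 926 + 362 + 868 + 913 = 3493 billion.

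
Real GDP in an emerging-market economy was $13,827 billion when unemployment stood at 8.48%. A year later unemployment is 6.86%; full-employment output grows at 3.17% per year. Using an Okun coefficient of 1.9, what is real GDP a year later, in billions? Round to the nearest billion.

$14,691 billion

Δu = 6.86 - 8.48 = -1.62 points.
Okun's law (growth form): g_Y = g_Y* - β × Δu = 3.17 - 1.9 × (-1.62) = 3.17 + 3.078 = 6.248%.
Real GDP in the next year = 13827 × (1 + 6.248/100) = 13827 × 1.06248 ≈ 14691 billion.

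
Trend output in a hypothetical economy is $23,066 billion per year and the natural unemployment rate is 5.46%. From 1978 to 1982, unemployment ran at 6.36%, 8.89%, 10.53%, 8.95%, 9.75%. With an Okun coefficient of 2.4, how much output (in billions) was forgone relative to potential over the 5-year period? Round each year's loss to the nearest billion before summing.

Year 1978: gap = -2.4 × (6.36 - 5.46) = -2.16%, loss ≈ 23066 × 2.16/100 ≈ 498.
Year 1979: gap = -2.4 × (8.89 - 5.46) = -8.232%, loss ≈ 23066 × 8.232/100 ≈ 1899.
Year 1980: gap = -2.4 × (10.53 - 5.46) = -12.168%, loss ≈ 23066 × 12.168/100 ≈ 2807.
Year 1981: gap = -2.4 × (8.95 - 5.46) = -8.376%, loss ≈ 23066 × 8.376/100 ≈ 1932.
Year 1982: gap = -2.4 × (9.75 - 5.46) = -10.296%, loss ≈ 23066 × 10.296/100 ≈ 2375.
Total lost output = 498 + 1899 + 2807 + 1932 + 2375 = 9511 billion.

$9,511 billion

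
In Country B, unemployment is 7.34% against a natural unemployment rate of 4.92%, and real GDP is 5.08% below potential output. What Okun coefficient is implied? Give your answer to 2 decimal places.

β ≈ 2.10

Okun's law: output gap = -β × (u - u*).
-5.08 = -β × (7.34 - 4.92) = -β × 2.42, so β = 5.08/2.42 = 2.10.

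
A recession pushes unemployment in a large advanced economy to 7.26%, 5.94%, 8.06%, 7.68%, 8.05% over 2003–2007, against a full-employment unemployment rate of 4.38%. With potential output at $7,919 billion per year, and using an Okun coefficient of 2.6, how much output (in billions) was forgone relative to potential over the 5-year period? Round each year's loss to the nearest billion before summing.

$3,107 billion

Year 2003: gap = -2.6 × (7.26 - 4.38) = -7.488%, loss ≈ 7919 × 7.488/100 ≈ 593.
Year 2004: gap = -2.6 × (5.94 - 4.38) = -4.056%, loss ≈ 7919 × 4.056/100 ≈ 321.
Year 2005: gap = -2.6 × (8.06 - 4.38) = -9.568%, loss ≈ 7919 × 9.568/100 ≈ 758.
Year 2006: gap = -2.6 × (7.68 - 4.38) = -8.58%, loss ≈ 7919 × 8.58/100 ≈ 679.
Year 2007: gap = -2.6 × (8.05 - 4.38) = -9.542%, loss ≈ 7919 × 9.542/100 ≈ 756.
Total lost output = 593 + 321 + 758 + 679 + 756 = 3107 billion.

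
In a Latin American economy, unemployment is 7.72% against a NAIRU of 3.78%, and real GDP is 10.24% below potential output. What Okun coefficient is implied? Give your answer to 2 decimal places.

β ≈ 2.60

Okun's law: output gap = -β × (u - u*).
-10.24 = -β × (7.72 - 3.78) = -β × 3.94, so β = 10.24/3.94 = 2.60.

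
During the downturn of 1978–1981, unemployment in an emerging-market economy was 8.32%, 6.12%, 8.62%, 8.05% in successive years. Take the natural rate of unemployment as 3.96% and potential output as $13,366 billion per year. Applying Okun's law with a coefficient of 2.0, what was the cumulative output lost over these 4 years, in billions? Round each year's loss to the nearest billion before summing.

Year 1978: gap = -2.0 × (8.32 - 3.96) = -8.72%, loss ≈ 13366 × 8.72/100 ≈ 1166.
Year 1979: gap = -2.0 × (6.12 - 3.96) = -4.32%, loss ≈ 13366 × 4.32/100 ≈ 577.
Year 1980: gap = -2.0 × (8.62 - 3.96) = -9.32%, loss ≈ 13366 × 9.32/100 ≈ 1246.
Year 1981: gap = -2.0 × (8.05 - 3.96) = -8.18%, loss ≈ 13366 × 8.18/100 ≈ 1093.
Total lost output = 1166 + 577 + 1246 + 1093 = 4082 billion.

$4,082 billion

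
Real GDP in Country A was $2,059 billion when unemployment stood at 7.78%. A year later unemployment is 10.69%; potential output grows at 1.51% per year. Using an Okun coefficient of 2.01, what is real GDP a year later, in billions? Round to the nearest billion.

$1,970 billion

Δu = 10.69 - 7.78 = 2.91 points.
Okun's law (growth form): g_Y = g_Y* - β × Δu = 1.51 - 2.01 × (2.91) = 1.51 - 5.8491 = -4.3391%.
Real GDP in the next year = 2059 × (1 - 4.3391/100) = 2059 × 0.956609 ≈ 1970 billion.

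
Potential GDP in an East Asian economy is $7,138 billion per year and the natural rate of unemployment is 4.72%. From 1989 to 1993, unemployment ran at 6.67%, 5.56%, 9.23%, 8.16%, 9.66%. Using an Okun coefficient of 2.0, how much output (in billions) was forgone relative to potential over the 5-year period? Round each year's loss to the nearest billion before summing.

Year 1989: gap = -2.0 × (6.67 - 4.72) = -3.9%, loss ≈ 7138 × 3.9/100 ≈ 278.
Year 1990: gap = -2.0 × (5.56 - 4.72) = -1.68%, loss ≈ 7138 × 1.68/100 ≈ 120.
Year 1991: gap = -2.0 × (9.23 - 4.72) = -9.02%, loss ≈ 7138 × 9.02/100 ≈ 644.
Year 1992: gap = -2.0 × (8.16 - 4.72) = -6.88%, loss ≈ 7138 × 6.88/100 ≈ 491.
Year 1993: gap = -2.0 × (9.66 - 4.72) = -9.88%, loss ≈ 7138 × 9.88/100 ≈ 705.
Total lost output = 278 + 120 + 644 + 491 + 705 = 2238 billion.

$2,238 billion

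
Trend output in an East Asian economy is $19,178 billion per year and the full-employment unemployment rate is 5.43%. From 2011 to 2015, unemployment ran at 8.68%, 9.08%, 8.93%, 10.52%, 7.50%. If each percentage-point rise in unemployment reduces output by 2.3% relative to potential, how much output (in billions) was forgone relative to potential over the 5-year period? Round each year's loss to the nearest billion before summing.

$7,746 billion

Year 2011: gap = -2.3 × (8.68 - 5.43) = -7.475%, loss ≈ 19178 × 7.475/100 ≈ 1434.
Year 2012: gap = -2.3 × (9.08 - 5.43) = -8.395%, loss ≈ 19178 × 8.395/100 ≈ 1610.
Year 2013: gap = -2.3 × (8.93 - 5.43) = -8.05%, loss ≈ 19178 × 8.05/100 ≈ 1544.
Year 2014: gap = -2.3 × (10.52 - 5.43) = -11.707%, loss ≈ 19178 × 11.707/100 ≈ 2245.
Year 2015: gap = -2.3 × (7.5 - 5.43) = -4.761%, loss ≈ 19178 × 4.761/100 ≈ 913.
Total lost output = 1434 + 1610 + 1544 + 2245 + 913 = 7746 billion.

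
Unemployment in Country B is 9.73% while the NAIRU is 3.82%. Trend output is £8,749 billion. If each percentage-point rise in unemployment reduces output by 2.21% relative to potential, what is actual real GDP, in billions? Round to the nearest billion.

Unemployment gap = 9.73 - 3.82 = 5.91 points, so the output gap is -2.21 × 5.91 = -13.0611%.
Actual GDP = 8749 × (1 - 13.0611/100) = 8749 × 0.869389 ≈ 7606 billion.

£7,606 billion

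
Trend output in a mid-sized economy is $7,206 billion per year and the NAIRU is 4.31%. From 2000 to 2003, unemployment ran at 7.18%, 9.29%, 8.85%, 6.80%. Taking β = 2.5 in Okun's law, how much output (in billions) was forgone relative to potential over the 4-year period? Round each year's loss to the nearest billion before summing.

$2,681 billion

Year 2000: gap = -2.5 × (7.18 - 4.31) = -7.175%, loss ≈ 7206 × 7.175/100 ≈ 517.
Year 2001: gap = -2.5 × (9.29 - 4.31) = -12.45%, loss ≈ 7206 × 12.45/100 ≈ 897.
Year 2002: gap = -2.5 × (8.85 - 4.31) = -11.35%, loss ≈ 7206 × 11.35/100 ≈ 818.
Year 2003: gap = -2.5 × (6.8 - 4.31) = -6.225%, loss ≈ 7206 × 6.225/100 ≈ 449.
Total lost output = 517 + 897 + 818 + 449 = 2681 billion.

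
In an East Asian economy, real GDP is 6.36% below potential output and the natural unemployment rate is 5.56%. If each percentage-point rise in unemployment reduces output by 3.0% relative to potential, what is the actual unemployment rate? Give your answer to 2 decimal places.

From Okun's law, u - u* = -(output gap)/β = -(-6.36)/3.0 = 2.12 points.
So u = 5.56 + 2.12 = 7.68%.

7.68%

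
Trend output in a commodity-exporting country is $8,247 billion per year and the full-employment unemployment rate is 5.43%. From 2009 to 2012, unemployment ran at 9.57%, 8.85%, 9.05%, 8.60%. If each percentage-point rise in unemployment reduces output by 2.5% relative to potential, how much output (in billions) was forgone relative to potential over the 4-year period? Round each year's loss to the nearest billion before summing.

Year 2009: gap = -2.5 × (9.57 - 5.43) = -10.35%, loss ≈ 8247 × 10.35/100 ≈ 854.
Year 2010: gap = -2.5 × (8.85 - 5.43) = -8.55%, loss ≈ 8247 × 8.55/100 ≈ 705.
Year 2011: gap = -2.5 × (9.05 - 5.43) = -9.05%, loss ≈ 8247 × 9.05/100 ≈ 746.
Year 2012: gap = -2.5 × (8.6 - 5.43) = -7.925%, loss ≈ 8247 × 7.925/100 ≈ 654.
Total lost output = 854 + 705 + 746 + 654 = 2959 billion.

$2,959 billion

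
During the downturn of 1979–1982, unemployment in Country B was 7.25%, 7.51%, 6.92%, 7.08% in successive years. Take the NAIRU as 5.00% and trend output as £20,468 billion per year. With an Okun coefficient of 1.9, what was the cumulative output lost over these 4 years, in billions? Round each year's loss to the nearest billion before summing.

£3,407 billion

Year 1979: gap = -1.9 × (7.25 - 5) = -4.275%, loss ≈ 20468 × 4.275/100 ≈ 875.
Year 1980: gap = -1.9 × (7.51 - 5) = -4.769%, loss ≈ 20468 × 4.769/100 ≈ 976.
Year 1981: gap = -1.9 × (6.92 - 5) = -3.648%, loss ≈ 20468 × 3.648/100 ≈ 747.
Year 1982: gap = -1.9 × (7.08 - 5) = -3.952%, loss ≈ 20468 × 3.952/100 ≈ 809.
Total lost output = 875 + 976 + 747 + 809 = 3407 billion.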